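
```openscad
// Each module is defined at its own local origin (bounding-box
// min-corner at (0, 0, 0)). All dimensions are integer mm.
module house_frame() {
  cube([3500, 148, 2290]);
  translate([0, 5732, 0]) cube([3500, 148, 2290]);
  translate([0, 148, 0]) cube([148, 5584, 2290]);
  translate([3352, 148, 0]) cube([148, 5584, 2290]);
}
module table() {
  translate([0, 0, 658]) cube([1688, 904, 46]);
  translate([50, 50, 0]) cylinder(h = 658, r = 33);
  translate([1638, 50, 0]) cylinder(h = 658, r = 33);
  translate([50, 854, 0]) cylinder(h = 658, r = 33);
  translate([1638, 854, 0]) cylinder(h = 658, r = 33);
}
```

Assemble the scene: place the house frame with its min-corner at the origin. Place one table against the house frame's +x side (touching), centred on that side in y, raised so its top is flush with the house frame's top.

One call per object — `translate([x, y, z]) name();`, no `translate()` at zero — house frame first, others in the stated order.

house_frame();
translate([3500, 2488, 1586]) table();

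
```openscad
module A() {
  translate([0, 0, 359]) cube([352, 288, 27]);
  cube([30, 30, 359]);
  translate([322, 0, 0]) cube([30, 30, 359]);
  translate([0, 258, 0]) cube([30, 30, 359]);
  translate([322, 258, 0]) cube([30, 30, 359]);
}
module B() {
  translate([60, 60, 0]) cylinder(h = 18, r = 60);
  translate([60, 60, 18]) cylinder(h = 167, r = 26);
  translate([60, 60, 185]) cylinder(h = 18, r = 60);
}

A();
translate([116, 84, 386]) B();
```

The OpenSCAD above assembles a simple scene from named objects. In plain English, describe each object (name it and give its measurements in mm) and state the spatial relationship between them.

A is a simple wooden stool: a rectangular seat 352 mm (x) by 288 mm (y), 27 mm thick, top face at z = 386 mm, on four square legs, each 30×30 mm in cross-section. The legs rest on z = 0, each flush with a corner of the seat.

B is a spool: two coaxial disc flanges of radius 60 mm and thickness 18 mm, joined by a core cylinder of radius 26 mm and height 167 mm. The lower flange rests on z = 0 and the three cylinders share a vertical axis.

The spool is on top of the stool, centred.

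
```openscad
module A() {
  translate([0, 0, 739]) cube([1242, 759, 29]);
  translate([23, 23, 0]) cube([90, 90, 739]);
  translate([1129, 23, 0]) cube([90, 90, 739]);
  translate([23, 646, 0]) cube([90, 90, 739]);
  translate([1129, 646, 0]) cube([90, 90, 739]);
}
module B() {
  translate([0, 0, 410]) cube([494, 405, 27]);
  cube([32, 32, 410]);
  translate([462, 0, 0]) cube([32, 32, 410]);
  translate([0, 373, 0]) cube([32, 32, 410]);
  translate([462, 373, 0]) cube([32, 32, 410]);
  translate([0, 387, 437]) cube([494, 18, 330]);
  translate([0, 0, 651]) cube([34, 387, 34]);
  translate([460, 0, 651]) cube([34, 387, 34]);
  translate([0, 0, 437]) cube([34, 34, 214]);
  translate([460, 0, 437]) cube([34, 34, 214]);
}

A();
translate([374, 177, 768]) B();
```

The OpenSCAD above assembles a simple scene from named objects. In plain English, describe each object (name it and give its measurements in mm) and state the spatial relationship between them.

A is a table: top 1242 mm (x) × 759 mm (y), 29 mm thick, upper face at z = 768 mm, on four 90×90 mm square legs, each inset 23 mm from the nearest pair of top edges, running from z = 0 to the bottom of the top.

B is a chair: 494×405 mm seat, 27 mm thick, top at z = 437 mm, on four 32 mm square corner legs flush with the seat edges. A 18 mm thick backrest slab spans the full seat width, extending 330 mm above the seat top, its back face flush with the seat's +y edge. Two armrests of 34×34 mm section run along each side from the seat's front edge to the front of the backrest, top faces 248 mm above the seat top and outer faces flush with the seat's x-edges; a 34×34 mm post under the front of each armrest stands on the seat at the front corner.

The chair is on top of the table, centred.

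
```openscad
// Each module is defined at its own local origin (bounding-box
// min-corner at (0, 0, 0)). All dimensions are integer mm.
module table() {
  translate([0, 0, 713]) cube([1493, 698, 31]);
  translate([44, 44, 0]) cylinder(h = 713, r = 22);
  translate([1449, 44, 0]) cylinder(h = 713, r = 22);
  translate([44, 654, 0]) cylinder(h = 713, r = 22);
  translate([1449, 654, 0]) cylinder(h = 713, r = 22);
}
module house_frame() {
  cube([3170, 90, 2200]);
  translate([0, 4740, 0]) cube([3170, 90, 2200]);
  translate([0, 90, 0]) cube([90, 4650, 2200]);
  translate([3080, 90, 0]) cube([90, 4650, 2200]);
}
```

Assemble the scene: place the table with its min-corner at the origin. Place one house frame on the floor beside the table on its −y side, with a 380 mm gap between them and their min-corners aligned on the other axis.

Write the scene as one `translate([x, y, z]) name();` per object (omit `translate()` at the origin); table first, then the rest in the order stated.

table();
translate([0, -5210, 0]) house_frame();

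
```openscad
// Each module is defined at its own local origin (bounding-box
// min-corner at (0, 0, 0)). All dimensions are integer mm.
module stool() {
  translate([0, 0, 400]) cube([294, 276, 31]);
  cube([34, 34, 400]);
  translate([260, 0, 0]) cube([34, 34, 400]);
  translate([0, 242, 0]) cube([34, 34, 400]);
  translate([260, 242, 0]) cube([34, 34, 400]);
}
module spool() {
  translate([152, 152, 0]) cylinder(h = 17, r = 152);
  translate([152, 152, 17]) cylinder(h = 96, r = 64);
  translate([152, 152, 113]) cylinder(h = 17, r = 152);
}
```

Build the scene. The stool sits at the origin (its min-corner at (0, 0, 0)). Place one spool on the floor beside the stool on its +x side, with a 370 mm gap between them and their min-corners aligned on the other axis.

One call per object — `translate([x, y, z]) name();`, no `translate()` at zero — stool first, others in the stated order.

stool();
translate([664, 0, 0]) spool();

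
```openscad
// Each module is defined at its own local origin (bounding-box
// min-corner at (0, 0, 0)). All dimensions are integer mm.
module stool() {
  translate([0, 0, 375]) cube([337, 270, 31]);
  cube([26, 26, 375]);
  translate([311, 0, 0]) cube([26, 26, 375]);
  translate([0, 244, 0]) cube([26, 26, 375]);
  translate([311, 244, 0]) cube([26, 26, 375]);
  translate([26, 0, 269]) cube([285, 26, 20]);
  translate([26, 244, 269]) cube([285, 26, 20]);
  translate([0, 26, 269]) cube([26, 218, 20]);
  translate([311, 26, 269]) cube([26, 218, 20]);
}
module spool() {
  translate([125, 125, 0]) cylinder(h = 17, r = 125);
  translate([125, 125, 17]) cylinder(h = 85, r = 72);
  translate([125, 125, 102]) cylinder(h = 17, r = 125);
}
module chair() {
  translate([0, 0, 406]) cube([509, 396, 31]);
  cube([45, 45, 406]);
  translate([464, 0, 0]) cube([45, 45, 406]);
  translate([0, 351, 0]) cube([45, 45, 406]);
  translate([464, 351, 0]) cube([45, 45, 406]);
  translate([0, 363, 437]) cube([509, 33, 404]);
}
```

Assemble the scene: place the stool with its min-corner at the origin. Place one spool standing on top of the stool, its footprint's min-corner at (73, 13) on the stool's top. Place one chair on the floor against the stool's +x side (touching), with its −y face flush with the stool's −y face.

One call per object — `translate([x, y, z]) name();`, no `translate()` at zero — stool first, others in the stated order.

stool();
translate([73, 13, 406]) spool();
translate([337, 0, 0]) chair();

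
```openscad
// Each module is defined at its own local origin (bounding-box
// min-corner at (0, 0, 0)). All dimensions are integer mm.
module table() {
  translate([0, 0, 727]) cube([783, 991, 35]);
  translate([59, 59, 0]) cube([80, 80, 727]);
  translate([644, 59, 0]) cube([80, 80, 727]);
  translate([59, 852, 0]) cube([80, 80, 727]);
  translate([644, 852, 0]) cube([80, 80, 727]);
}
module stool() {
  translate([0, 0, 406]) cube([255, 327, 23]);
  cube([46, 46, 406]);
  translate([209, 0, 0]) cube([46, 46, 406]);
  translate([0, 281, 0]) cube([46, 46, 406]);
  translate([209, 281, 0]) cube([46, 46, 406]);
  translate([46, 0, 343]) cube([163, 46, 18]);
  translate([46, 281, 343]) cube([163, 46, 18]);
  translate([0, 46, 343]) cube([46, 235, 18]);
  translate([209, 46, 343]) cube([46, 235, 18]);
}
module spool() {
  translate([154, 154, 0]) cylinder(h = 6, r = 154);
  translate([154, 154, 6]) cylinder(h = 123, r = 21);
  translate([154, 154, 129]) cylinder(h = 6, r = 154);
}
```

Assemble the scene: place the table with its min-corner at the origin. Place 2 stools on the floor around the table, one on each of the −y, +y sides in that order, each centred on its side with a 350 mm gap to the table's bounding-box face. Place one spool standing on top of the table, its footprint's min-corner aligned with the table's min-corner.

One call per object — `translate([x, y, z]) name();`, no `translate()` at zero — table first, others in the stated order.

table();
translate([264, -677, 0]) stool();
translate([264, 1341, 0]) stool();
translate([0, 0, 762]) spool();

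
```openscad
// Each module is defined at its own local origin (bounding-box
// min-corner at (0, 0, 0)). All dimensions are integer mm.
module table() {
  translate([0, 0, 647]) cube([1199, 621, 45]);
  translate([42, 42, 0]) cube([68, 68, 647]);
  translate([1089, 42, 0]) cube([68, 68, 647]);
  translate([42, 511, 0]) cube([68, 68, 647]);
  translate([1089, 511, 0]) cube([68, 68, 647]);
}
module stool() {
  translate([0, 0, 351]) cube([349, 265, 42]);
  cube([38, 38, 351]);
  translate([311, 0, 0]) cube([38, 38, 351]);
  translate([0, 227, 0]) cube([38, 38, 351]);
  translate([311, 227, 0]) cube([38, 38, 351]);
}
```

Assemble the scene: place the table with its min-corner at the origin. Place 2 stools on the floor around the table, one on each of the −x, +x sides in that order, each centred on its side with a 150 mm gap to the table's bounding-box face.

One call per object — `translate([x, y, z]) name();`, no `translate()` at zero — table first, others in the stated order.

table();
translate([-499, 178, 0]) stool();
translate([1349, 178, 0]) stool();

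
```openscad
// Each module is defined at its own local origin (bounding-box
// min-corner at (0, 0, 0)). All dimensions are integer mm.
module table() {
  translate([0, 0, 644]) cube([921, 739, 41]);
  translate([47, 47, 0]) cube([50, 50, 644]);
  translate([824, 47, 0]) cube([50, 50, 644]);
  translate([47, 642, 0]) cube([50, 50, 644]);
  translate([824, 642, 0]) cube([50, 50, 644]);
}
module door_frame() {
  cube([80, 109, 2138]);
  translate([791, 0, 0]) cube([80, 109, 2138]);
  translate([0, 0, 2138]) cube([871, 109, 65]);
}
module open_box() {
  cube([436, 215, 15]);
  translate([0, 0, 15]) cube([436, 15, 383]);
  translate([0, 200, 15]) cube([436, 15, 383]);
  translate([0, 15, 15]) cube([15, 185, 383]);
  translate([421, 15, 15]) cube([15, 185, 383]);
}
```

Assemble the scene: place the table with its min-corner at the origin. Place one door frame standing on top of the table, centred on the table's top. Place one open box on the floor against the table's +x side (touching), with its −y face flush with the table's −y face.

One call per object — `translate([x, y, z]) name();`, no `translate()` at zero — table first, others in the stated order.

table();
translate([25, 315, 685]) door_frame();
translate([921, 0, 0]) open_box();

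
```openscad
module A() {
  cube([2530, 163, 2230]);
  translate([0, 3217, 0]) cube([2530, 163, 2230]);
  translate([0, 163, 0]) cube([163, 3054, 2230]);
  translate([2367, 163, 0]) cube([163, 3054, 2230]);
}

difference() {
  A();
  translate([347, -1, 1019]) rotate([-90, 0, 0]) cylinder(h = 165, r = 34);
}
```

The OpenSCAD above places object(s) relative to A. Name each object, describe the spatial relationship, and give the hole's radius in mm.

The subtracted cylinder has r = 34 mm.

A is a house frame. The house frame has a circular hole through its front wall. The hole's radius is 34 mm.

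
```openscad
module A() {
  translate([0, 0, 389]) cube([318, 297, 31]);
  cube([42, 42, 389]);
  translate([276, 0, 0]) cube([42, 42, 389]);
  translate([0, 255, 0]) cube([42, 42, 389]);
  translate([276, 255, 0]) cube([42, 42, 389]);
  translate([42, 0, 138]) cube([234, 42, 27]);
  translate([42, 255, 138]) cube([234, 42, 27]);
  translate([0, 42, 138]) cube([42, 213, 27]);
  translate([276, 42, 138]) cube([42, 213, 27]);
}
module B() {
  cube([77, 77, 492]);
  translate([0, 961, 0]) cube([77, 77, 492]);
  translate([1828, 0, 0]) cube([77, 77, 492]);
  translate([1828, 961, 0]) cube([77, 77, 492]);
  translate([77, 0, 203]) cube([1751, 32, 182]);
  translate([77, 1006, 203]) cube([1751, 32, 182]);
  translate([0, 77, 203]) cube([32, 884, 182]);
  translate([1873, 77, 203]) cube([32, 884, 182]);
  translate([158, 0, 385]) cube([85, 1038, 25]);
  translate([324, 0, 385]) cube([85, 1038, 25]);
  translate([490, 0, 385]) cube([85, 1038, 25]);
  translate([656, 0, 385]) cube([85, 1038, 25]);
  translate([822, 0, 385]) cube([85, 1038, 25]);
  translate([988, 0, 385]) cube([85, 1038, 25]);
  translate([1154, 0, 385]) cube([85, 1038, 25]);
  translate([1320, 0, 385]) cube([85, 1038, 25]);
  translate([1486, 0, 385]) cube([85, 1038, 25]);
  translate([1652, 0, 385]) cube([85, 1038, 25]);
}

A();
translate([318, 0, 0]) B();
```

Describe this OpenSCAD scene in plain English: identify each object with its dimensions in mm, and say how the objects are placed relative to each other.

A is a four-legged stool. The seat is 318×297 mm, 31 mm thick, top at z = 420 mm. It stands on four square legs, each 42×42 mm in cross-section, from z = 0 to the seat underside, each flush with a corner of the seat. Four stretchers, 42 mm wide and 27 mm tall, connect adjacent legs with their undersides at z = 138 mm, each running between the inner faces of the legs it joins and aligned with the legs' outer faces on the other axis.

B is a bed frame 1905 mm long (x) by 1038 mm wide (y). Four 77×77 mm corner posts, 492 mm tall, at the corners of the footprint. Four rails of 32 mm thickness and 182 mm height run between adjacent posts with their undersides at z = 203 mm, their outer faces flush with the outside of the frame (the two x-running rails run between the posts' inner faces; the two y-running rails run between the posts' inner faces). 10 slats, each 85 mm wide (x) and 25 mm thick, lie across the top of the two x-running rails, running the full 1038 mm width of the frame in y; the slats are evenly spaced along x between the inner faces of the end posts with equal gaps (rounded down to the nearest mm) at the −x end and between each pair — any rounding remainder accumulates at the +x end.

The bed frame is against the stool's +x side, with their −y faces flush.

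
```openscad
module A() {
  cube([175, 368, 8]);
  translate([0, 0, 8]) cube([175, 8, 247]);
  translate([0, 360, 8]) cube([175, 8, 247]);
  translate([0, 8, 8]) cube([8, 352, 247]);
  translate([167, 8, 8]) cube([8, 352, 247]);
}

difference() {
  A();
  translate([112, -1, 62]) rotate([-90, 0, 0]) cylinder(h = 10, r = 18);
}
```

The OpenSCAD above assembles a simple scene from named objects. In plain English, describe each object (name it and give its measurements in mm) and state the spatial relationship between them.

A is an open storage box with external size 175×368×255 mm and wall thickness 8 mm (the base is also 8 mm thick). The base covers the whole footprint; the four walls stand on the base, with the y-facing walls full-width and the x-facing walls fitting between their inner faces.

The open box has a circular hole of radius 18 mm through its front wall, centred at (x = 112, z = 62).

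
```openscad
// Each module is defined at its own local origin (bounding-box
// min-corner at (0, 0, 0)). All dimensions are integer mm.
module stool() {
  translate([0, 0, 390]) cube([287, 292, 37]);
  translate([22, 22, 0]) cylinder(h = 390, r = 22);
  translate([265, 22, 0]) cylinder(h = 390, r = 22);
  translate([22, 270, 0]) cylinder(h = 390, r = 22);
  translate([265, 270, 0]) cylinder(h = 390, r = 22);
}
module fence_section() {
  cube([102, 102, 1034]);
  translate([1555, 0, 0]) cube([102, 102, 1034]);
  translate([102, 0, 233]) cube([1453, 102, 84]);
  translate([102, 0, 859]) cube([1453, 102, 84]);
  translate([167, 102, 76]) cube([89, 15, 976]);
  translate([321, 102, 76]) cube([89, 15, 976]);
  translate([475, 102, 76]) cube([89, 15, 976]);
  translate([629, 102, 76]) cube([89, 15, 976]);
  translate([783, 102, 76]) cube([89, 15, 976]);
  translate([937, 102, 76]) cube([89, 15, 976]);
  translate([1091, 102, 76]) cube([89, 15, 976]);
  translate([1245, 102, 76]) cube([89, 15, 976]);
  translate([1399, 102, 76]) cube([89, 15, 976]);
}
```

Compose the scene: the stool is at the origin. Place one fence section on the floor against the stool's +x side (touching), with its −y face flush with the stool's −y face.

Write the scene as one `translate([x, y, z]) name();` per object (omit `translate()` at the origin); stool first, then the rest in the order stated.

stool();
translate([287, 0, 0]) fence_section();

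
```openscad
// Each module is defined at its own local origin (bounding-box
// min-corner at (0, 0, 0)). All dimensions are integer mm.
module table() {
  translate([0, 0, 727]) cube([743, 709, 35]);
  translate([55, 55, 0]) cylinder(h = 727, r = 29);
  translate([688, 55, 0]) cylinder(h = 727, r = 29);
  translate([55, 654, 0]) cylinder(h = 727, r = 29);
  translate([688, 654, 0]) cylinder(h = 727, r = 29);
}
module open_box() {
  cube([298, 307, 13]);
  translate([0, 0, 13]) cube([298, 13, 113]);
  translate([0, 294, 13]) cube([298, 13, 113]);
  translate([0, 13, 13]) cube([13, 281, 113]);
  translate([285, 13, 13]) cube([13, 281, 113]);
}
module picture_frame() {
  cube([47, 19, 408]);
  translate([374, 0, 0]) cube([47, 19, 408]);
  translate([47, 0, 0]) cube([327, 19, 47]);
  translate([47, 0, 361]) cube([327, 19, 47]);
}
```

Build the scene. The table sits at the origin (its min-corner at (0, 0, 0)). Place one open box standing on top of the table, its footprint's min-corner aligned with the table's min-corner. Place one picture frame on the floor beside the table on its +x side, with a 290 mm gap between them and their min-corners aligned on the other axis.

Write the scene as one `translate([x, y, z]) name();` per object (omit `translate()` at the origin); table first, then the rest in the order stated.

table();
translate([0, 0, 762]) open_box();
translate([1033, 0, 0]) picture_frame();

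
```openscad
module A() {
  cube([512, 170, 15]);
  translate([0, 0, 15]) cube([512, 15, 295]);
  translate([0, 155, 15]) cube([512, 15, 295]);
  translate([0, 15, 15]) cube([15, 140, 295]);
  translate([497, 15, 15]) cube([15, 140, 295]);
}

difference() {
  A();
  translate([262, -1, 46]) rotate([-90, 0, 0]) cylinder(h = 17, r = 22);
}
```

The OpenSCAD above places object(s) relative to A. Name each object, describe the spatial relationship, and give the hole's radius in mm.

The subtracted cylinder has r = 22 mm.

A is an open box. The open box has a circular hole through its front wall. The hole's radius is 22 mm.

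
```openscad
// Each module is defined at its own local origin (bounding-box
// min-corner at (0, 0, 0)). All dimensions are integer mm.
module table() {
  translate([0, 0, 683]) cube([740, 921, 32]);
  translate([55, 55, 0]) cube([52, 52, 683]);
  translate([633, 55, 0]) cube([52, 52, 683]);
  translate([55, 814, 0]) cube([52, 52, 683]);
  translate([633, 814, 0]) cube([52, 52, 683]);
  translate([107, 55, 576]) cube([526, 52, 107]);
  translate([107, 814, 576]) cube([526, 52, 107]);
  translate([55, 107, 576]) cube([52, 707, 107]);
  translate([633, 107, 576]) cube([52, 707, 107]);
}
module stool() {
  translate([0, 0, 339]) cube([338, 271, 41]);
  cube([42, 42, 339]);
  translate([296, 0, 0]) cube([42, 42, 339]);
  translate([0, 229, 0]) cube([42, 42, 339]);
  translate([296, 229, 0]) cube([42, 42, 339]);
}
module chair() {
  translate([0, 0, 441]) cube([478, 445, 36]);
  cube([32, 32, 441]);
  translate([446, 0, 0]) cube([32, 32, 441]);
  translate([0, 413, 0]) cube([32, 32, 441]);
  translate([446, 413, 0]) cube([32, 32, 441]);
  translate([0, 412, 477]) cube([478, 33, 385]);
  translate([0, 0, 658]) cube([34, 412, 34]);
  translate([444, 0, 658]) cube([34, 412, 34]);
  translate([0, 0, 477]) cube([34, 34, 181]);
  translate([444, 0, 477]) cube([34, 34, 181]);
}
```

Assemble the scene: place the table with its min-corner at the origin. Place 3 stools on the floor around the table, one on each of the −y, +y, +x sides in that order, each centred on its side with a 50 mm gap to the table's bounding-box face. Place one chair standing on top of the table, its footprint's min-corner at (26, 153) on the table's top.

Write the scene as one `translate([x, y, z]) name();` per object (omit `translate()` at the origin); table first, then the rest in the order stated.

table();
translate([201, -321, 0]) stool();
translate([201, 971, 0]) stool();
translate([790, 325, 0]) stool();
translate([26, 153, 715]) chair();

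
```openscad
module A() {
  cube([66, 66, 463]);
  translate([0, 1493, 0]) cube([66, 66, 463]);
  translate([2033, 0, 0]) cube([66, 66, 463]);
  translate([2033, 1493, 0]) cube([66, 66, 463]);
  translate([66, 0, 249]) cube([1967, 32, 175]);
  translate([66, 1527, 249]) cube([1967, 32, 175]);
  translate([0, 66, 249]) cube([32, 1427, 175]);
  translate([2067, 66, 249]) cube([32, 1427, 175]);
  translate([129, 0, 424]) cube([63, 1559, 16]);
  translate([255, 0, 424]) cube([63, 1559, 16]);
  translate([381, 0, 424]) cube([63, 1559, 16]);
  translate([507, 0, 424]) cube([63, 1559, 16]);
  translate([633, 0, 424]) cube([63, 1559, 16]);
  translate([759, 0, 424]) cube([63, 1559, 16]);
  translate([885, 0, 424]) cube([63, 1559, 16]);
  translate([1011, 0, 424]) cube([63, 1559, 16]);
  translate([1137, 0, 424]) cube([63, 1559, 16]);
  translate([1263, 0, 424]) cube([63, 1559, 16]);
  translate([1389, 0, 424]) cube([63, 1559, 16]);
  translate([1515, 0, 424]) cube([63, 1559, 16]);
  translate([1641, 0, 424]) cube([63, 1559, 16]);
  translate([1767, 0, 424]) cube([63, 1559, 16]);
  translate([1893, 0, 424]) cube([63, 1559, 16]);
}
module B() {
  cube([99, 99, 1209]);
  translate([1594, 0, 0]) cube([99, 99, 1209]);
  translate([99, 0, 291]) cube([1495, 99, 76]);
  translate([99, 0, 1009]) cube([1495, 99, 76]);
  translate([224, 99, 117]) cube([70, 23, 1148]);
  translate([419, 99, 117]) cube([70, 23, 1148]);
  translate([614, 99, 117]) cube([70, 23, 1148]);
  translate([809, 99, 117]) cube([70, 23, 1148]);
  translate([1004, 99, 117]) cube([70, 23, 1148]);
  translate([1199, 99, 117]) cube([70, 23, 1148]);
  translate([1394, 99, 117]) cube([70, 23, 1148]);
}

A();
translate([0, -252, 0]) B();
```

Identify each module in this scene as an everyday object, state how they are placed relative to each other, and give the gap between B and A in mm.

A is a bed frame. B is a fence section. The fence section is on the floor beside the bed frame on its −y side. The gap between the fence section and the bed frame is 130 mm.

The fence section's nearest face is 130 mm from the bed frame's −y face.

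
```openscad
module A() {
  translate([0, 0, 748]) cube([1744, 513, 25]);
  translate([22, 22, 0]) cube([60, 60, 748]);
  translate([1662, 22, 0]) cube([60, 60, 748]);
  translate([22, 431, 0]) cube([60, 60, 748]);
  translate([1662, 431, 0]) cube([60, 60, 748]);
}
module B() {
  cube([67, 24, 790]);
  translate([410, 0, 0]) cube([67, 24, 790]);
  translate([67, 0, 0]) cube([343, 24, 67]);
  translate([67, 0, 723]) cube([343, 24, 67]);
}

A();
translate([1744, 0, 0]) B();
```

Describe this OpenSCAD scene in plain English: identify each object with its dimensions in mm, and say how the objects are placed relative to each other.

A is a table with a 1744×513 mm rectangular top, 25 mm thick, top surface at z = 773 mm, supported by four 60×60 mm square legs, each inset 22 mm from the nearest pair of top edges, running from the floor.

B is a picture frame with a 343×656 mm rectangular opening (x by z) and a uniform 67 mm border on every side. Frame depth is 24 mm along y. It is built from two vertical stiles running the full outside height and two horizontal rails spanning the gap between the stiles.

The picture frame is against the table's +x side, with their −y faces flush.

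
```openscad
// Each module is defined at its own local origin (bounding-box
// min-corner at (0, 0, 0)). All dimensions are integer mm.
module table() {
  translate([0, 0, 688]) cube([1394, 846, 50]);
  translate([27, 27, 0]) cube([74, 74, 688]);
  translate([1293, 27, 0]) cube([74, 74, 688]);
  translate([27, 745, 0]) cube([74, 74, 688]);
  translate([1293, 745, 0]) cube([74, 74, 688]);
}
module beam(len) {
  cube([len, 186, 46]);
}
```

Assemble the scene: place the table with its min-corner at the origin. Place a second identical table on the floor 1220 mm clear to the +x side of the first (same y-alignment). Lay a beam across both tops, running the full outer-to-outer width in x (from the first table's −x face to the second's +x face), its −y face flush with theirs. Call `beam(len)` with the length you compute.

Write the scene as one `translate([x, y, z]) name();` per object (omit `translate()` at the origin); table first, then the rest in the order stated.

table();
translate([2614, 0, 0]) table();
translate([0, 0, 738]) beam(4008);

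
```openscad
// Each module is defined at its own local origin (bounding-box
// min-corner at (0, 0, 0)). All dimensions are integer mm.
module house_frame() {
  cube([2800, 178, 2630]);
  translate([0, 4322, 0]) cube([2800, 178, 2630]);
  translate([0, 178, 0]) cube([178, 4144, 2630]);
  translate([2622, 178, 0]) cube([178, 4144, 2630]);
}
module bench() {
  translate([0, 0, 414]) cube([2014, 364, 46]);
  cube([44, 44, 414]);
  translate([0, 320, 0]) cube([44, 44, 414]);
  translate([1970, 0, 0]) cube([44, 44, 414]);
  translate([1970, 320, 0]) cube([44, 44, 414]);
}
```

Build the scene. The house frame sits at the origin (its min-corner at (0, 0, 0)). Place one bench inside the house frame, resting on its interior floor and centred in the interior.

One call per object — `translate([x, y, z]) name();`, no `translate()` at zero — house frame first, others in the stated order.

house_frame();
translate([393, 2068, 0]) bench();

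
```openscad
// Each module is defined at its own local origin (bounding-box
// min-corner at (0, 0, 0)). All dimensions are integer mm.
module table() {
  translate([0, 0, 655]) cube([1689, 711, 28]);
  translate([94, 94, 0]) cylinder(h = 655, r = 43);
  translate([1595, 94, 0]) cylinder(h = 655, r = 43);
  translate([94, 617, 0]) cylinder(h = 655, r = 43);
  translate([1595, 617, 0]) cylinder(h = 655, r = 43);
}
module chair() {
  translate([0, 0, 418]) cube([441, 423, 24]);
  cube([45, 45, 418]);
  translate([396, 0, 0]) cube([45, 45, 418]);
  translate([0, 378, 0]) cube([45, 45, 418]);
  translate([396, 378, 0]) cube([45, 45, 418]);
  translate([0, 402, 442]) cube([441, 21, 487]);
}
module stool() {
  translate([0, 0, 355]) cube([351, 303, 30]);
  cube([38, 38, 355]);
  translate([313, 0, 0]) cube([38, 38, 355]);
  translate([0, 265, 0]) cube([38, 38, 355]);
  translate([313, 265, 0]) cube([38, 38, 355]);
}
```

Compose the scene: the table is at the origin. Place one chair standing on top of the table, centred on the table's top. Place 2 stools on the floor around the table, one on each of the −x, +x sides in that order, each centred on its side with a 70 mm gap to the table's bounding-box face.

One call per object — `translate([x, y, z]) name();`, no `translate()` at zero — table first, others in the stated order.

table();
translate([624, 144, 683]) chair();
translate([-421, 204, 0]) stool();
translate([1759, 204, 0]) stool();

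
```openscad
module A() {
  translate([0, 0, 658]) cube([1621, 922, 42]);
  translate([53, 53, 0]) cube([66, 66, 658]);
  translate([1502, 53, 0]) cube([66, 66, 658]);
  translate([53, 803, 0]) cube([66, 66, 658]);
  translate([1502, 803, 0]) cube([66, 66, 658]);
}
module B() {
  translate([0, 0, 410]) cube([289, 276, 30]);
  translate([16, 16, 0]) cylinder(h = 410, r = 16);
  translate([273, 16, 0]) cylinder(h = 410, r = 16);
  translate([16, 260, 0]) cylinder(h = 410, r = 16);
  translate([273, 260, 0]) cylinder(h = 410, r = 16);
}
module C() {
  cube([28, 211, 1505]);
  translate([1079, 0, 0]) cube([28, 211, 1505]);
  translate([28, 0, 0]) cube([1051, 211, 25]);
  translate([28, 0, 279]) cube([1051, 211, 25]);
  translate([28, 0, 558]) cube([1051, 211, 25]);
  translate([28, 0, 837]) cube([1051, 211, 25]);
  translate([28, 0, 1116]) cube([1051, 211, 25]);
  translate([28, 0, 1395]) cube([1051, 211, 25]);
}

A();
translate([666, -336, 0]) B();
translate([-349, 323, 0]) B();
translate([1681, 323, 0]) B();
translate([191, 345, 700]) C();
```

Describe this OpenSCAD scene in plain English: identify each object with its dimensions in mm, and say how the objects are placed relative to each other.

A is a table: top 1621 mm (x) × 922 mm (y), 42 mm thick, upper face at z = 700 mm, on four 66×66 mm square legs, each inset 53 mm from the nearest pair of top edges, running from z = 0 to the bottom of the top.

B is a four-legged stool. The seat is a 289×276×30 mm slab whose top surface is at z = 440 mm; four round legs, each 32 mm in diameter, run from the floor (z = 0) to the underside of the seat, each leg's axis is inset half a diameter from the nearest pair of seat edges (so the leg's bounding box is flush with the corner).

C is a bookshelf 1107 mm wide overall, 211 mm deep and 1505 mm tall. The two sides are 28 mm thick vertical panels. 6 horizontal shelves of 25 mm thickness span between the inner faces of the sides; the lowest shelf sits on the floor and shelves are stacked with a clear vertical gap of 254 mm between each pair.

Three stools sit around the table at the −y, −x, +x sides. The bookshelf is on top of the table.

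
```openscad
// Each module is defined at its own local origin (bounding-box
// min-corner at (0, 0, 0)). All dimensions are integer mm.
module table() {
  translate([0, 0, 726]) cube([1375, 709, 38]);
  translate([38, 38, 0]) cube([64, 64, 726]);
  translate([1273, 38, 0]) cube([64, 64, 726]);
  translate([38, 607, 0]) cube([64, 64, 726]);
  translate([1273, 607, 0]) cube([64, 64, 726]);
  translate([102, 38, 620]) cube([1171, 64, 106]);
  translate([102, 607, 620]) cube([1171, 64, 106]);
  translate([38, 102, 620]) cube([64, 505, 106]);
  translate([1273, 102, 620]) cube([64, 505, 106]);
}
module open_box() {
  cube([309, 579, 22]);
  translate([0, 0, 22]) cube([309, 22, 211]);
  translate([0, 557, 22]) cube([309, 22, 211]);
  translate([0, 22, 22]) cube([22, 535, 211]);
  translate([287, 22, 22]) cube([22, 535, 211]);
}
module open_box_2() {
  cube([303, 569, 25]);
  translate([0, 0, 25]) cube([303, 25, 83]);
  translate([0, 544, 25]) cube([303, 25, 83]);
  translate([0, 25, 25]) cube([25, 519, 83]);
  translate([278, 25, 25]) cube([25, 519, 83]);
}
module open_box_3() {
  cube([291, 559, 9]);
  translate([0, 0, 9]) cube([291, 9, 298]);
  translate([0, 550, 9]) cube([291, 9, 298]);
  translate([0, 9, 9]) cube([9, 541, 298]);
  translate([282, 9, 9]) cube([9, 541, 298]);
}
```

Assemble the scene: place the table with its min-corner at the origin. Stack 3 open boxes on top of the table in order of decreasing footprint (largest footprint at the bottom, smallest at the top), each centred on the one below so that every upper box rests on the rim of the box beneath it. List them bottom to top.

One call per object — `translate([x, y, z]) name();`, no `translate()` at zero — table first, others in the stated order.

table();
translate([533, 65, 764]) open_box();
translate([536, 70, 997]) open_box_2();
translate([542, 75, 1105]) open_box_3();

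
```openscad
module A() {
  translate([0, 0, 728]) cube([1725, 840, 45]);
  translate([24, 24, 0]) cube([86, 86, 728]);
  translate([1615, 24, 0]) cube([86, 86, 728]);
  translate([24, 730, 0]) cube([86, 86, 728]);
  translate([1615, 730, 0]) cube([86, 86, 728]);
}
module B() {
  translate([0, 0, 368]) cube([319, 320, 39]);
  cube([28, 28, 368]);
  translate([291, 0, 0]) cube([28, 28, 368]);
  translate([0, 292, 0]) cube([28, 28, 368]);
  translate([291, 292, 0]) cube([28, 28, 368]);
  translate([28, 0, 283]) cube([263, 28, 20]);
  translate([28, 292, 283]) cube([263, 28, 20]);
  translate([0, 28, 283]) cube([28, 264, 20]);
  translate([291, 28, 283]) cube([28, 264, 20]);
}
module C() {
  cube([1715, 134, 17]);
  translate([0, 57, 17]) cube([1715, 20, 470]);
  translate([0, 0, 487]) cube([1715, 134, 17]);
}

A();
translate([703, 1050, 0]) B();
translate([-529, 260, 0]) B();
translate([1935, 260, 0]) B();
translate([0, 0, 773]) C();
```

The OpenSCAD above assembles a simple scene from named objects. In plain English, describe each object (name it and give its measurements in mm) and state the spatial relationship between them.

A is a table with a 1725×840 mm rectangular top, 45 mm thick, top surface at z = 773 mm, supported by four 86×86 mm square legs, each inset 24 mm from the nearest pair of top edges, running from the floor.

B is a simple wooden stool: a rectangular seat 319 mm (x) by 320 mm (y), 39 mm thick, top face at z = 407 mm, on four square legs, each 28×28 mm in cross-section. The legs rest on z = 0, each flush with a corner of the seat. Four stretchers, 28 mm wide and 20 mm tall, connect adjacent legs with their undersides at z = 283 mm, each running between the inner faces of the legs it joins and aligned with the legs' outer faces on the other axis.

C is an I-beam lying along x, 1715 mm long. Overall section height 504 mm. Two flanges 134 mm wide (y) and 17 mm thick, one on the floor and one at the top; a web 20 mm thick runs between them, centred on the flange width.

Three stools sit around the table at the +y, −x, +x sides. The I-beam is on top of the table.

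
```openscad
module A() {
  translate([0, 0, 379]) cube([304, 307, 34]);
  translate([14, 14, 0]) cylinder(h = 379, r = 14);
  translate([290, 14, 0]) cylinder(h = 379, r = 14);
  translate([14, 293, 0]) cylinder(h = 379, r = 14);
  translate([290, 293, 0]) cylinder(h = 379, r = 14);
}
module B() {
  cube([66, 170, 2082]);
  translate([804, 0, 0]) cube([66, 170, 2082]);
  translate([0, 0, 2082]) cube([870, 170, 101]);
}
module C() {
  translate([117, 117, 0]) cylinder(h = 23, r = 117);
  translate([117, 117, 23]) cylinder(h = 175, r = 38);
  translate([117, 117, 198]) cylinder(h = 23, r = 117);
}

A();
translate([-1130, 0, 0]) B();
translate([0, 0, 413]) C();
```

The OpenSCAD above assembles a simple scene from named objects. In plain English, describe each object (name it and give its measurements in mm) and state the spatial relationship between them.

A is a four-legged stool. The seat is a 304×307×34 mm slab whose top surface is at z = 413 mm; four round legs, each 28 mm in diameter, run from the floor (z = 0) to the underside of the seat, each leg's axis is inset half a diameter from the nearest pair of seat edges (so the leg's bounding box is flush with the corner).

B is a door frame. The clear opening is 738 mm wide and 2082 mm high. Two 66 mm wide jambs, 170 mm deep, stand either side of the opening from the floor to the top of the opening. A 101 mm thick head sits across the top of both jambs, spanning the full outside width of the frame.

C is a spool: two coaxial disc flanges of radius 117 mm and thickness 23 mm, joined by a core cylinder of radius 38 mm and height 175 mm. The lower flange rests on z = 0 and the three cylinders share a vertical axis.

The door frame is on the floor beside the stool on its −x side. The spool is on top of the stool.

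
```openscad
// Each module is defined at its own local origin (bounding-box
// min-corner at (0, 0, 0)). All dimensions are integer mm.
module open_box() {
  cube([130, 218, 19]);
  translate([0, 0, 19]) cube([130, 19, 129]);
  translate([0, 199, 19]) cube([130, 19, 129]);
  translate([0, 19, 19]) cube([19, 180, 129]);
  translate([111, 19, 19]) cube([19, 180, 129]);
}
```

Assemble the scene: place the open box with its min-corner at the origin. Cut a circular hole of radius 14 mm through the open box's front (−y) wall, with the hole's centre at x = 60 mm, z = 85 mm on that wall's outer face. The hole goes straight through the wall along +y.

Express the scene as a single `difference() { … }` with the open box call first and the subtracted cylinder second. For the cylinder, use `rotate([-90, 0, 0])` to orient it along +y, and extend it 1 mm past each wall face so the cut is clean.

difference() {
  open_box();
  translate([60, -1, 85]) rotate([-90, 0, 0]) cylinder(h = 21, r = 14);
}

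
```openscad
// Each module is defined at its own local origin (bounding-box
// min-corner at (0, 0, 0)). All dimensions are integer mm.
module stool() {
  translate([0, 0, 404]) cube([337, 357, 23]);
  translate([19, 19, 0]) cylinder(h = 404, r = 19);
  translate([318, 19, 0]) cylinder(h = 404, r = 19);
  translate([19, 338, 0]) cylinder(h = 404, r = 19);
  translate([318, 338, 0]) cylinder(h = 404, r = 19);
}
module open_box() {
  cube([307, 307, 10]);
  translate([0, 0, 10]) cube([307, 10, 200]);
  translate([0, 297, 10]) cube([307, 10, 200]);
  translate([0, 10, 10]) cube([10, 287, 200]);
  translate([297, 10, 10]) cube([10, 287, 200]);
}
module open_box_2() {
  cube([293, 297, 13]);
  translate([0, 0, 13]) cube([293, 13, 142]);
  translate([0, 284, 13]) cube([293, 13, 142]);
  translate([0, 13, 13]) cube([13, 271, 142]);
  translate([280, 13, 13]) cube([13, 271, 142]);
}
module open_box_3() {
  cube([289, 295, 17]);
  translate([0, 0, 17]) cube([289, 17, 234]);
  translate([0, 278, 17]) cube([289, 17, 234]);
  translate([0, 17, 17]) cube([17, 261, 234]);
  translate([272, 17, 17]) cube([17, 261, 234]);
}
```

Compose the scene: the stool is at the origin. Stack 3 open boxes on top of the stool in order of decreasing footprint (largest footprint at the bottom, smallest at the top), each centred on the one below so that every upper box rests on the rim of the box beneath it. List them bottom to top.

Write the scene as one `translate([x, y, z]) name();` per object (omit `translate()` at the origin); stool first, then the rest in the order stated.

stool();
translate([15, 25, 427]) open_box();
translate([22, 30, 637]) open_box_2();
translate([24, 31, 792]) open_box_3();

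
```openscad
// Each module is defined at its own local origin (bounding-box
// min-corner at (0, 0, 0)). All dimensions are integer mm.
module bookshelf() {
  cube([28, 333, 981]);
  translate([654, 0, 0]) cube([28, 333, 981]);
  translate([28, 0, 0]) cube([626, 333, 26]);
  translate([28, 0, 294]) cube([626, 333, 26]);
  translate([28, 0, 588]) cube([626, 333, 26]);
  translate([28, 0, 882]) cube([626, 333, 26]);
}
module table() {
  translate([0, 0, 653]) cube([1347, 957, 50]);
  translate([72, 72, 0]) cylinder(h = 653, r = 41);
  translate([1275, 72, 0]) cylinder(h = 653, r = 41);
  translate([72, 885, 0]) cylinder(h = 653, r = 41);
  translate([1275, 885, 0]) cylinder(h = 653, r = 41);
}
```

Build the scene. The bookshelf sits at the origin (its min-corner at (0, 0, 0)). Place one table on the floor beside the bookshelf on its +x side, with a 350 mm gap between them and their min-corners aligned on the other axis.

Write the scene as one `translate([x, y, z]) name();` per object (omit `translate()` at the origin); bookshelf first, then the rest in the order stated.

bookshelf();
translate([1032, 0, 0]) table();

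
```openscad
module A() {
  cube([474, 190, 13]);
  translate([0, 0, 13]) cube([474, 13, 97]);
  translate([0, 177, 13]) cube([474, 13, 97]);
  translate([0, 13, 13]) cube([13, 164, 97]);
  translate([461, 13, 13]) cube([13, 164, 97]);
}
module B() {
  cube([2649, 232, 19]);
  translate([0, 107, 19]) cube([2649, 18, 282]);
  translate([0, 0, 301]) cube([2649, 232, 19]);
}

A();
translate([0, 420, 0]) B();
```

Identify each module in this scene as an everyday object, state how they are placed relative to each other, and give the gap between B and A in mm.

A is an open box. B is an I-beam. The I-beam is on the floor beside the open box on its +y side. The gap between the I-beam and the open box is 230 mm.

The I-beam's nearest face is 230 mm from the open box's +y face.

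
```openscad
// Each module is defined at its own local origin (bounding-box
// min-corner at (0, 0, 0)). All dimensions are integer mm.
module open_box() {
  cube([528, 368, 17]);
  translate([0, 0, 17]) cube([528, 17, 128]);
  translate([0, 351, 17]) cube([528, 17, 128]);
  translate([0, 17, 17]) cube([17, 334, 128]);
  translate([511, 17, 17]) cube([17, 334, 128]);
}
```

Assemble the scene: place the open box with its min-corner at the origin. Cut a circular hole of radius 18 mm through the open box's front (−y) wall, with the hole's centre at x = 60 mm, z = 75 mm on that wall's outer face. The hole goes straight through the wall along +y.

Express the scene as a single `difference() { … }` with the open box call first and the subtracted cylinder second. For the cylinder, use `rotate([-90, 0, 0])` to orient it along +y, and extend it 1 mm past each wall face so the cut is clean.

difference() {
  open_box();
  translate([60, -1, 75]) rotate([-90, 0, 0]) cylinder(h = 19, r = 18);
}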